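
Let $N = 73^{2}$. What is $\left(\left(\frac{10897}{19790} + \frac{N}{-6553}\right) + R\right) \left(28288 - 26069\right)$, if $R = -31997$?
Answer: $- \frac{9207804498753721}{129683870} \approx -7.1002 \cdot 10^{7}$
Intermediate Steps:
$N = 5329$
$\left(\left(\frac{10897}{19790} + \frac{N}{-6553}\right) + R\right) \left(28288 - 26069\right) = \left(\left(\frac{10897}{19790} + \frac{5329}{-6553}\right) - 31997\right) \left(28288 - 26069\right) = \left(\left(10897 \cdot \frac{1}{19790} + 5329 \left(- \frac{1}{6553}\right)\right) - 31997\right) 2219 = \left(\left(\frac{10897}{19790} - \frac{5329}{6553}\right) - 31997\right) 2219 = \left(- \frac{34052869}{129683870} - 31997\right) 2219 = \left(- \frac{4149528841259}{129683870}\right) 2219 = - \frac{9207804498753721}{129683870}$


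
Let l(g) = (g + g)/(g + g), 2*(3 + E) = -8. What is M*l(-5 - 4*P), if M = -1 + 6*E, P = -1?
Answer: -43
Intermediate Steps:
E = -7 (E = -3 + (½)*(-8) = -3 - 4 = -7)
l(g) = 1 (l(g) = (2*g)/((2*g)) = (2*g)*(1/(2*g)) = 1)
M = -43 (M = -1 + 6*(-7) = -1 - 42 = -43)
M*l(-5 - 4*P) = -43*1 = -43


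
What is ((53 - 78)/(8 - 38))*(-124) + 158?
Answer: 164/3 ≈ 54.667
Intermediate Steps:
((53 - 78)/(8 - 38))*(-124) + 158 = -25/(-30)*(-124) + 158 = -25*(-1/30)*(-124) + 158 = (⅚)*(-124) + 158 = -310/3 + 158 = 164/3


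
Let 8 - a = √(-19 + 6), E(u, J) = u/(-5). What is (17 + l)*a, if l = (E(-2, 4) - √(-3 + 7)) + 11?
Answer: 1056/5 - 132*I*√13/5 ≈ 211.2 - 95.187*I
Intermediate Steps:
E(u, J) = -u/5 (E(u, J) = u*(-⅕) = -u/5)
a = 8 - I*√13 (a = 8 - √(-19 + 6) = 8 - √(-13) = 8 - I*√13 ≈ 8.0 - 3.6056*I)
l = 47/5 (l = (-⅕*(-2) - √(-3 + 7)) + 11 = (⅖ - √4) + 11 = (⅖ - 1*2) + 11 = (⅖ - 2) + 11 = -8/5 + 11 = 47/5 ≈ 9.4000)
(17 + l)*a = (17 + 47/5)*(8 - I*√13) = 132*(8 - I*√13)/5 = 1056/5 - 132*I*√13/5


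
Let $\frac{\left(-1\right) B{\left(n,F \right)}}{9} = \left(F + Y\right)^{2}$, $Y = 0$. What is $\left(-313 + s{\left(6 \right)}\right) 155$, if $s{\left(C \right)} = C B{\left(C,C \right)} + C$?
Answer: $-348905$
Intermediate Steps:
$B{\left(n,F \right)} = - 9 F^{2}$ ($B{\left(n,F \right)} = - 9 \left(F + 0\right)^{2} = - 9 F^{2}$)
$s{\left(C \right)} = C - 9 C^{3}$ ($s{\left(C \right)} = C \left(- 9 C^{2}\right) + C = - 9 C^{3} + C = C - 9 C^{3}$)
$\left(-313 + s{\left(6 \right)}\right) 155 = \left(-313 + \left(6 - 9 \cdot 6^{3}\right)\right) 155 = \left(-313 + \left(6 - 1944\right)\right) 155 = \left(-313 - 1938\right) 155 = \left(-2251\right) 155 = -348905$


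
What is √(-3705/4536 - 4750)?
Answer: I*√301695870/252 ≈ 68.926*I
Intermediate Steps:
√(-3705/4536 - 4750) = √(-3705*1/4536 - 4750) = √(-1235/1512 - 4750) = √(-7183235/1512) = I*√301695870/252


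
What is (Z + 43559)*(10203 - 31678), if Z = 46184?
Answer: -1927230925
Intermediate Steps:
(Z + 43559)*(10203 - 31678) = (46184 + 43559)*(10203 - 31678) = 89743*(-21475) = -1927230925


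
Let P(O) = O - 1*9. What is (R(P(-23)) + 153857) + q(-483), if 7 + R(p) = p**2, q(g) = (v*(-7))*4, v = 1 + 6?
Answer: 154678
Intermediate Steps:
v = 7
P(O) = -9 + O (P(O) = O - 9 = -9 + O)
q(g) = -196 (q(g) = (7*(-7))*4 = -49*4 = -196)
R(p) = -7 + p**2
(R(P(-23)) + 153857) + q(-483) = ((-7 + (-9 - 23)**2) + 153857) - 196 = ((-7 + (-32)**2) + 153857) - 196 = ((-7 + 1024) + 153857) - 196 = (1017 + 153857) - 196 = 154874 - 196 = 154678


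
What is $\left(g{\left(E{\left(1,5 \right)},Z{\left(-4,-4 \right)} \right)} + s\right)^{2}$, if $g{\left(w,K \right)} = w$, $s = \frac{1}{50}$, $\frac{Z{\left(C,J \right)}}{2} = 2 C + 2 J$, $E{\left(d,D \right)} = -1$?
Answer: $\frac{2401}{2500} \approx 0.9604$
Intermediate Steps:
$Z{\left(C,J \right)} = 4 C + 4 J$ ($Z{\left(C,J \right)} = 2 \left(2 C + 2 J\right) = 4 C + 4 J$)
$s = \frac{1}{50} \approx 0.02$
$\left(g{\left(E{\left(1,5 \right)},Z{\left(-4,-4 \right)} \right)} + s\right)^{2} = \left(-1 + \frac{1}{50}\right)^{2} = \left(- \frac{49}{50}\right)^{2} = \frac{2401}{2500}$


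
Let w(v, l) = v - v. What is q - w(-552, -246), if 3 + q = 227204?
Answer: 227201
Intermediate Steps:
q = 227201 (q = -3 + 227204 = 227201)
w(v, l) = 0
q - w(-552, -246) = 227201 - 1*0 = 227201 + 0 = 227201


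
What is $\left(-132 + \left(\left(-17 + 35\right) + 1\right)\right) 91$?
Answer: $-10283$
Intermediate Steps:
$\left(-132 + \left(\left(-17 + 35\right) + 1\right)\right) 91 = \left(-132 + \left(18 + 1\right)\right) 91 = \left(-132 + 19\right) 91 = \left(-113\right) 91 = -10283$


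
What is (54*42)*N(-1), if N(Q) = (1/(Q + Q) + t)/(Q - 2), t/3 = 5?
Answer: -10962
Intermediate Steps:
t = 15 (t = 3*5 = 15)
N(Q) = (15 + 1/(2*Q))/(-2 + Q) (N(Q) = (1/(Q + Q) + 15)/(Q - 2) = (1/(2*Q) + 15)/(-2 + Q) = (15 + 1/(2*Q))/(-2 + Q))
(54*42)*N(-1) = (54*42)*((½)*(1 + 30*(-1))/(-1*(-2 - 1))) = 2268*((½)*(-1)*(1 - 30)/(-3)) = 2268*((½)*(-1)*(-⅓)*(-29)) = 2268*(-29/6) = -10962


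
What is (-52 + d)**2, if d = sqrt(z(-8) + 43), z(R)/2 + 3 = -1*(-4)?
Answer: 2749 - 312*sqrt(5) ≈ 2051.3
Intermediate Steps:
z(R) = 2 (z(R) = -6 + 2*(-1*(-4)) = -6 + 2*4 = -6 + 8 = 2)
d = 3*sqrt(5) (d = sqrt(2 + 43) = sqrt(45) = 3*sqrt(5) ≈ 6.7082)
(-52 + d)**2 = (-52 + 3*sqrt(5))**2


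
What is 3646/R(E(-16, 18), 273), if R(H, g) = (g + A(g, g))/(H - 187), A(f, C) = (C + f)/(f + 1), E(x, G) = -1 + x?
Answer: -16983068/6279 ≈ -2704.7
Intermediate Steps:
A(f, C) = (C + f)/(1 + f)
R(H, g) = (g + 2*g/(1 + g))/(-187 + H) (R(H, g) = (g + (g + g)/(1 + g))/(H - 187) = (g + (2*g)/(1 + g))/(-187 + H) = (g + 2*g/(1 + g))/(-187 + H))
3646/R(E(-16, 18), 273) = 3646/((273*(3 + 273)/((1 + 273)*(-187 + (-1 - 16))))) = 3646/((273*276/(274*(-187 - 17)))) = 3646/((273*(1/274)*276/(-204))) = 3646/((273*(1/274)*(-1/204)*276)) = 3646/(-6279/4658) = 3646*(-4658/6279) = -16983068/6279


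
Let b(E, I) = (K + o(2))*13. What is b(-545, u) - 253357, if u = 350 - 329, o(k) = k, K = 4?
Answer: -253279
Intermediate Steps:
u = 21
b(E, I) = 78 (b(E, I) = (4 + 2)*13 = 6*13 = 78)
b(-545, u) - 253357 = 78 - 253357 = -253279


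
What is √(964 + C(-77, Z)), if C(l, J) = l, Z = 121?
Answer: √887 ≈ 29.783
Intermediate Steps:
√(964 + C(-77, Z)) = √(964 - 77) = √887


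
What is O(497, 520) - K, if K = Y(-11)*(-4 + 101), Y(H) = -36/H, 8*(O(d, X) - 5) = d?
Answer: -22029/88 ≈ -250.33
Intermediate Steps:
O(d, X) = 5 + d/8
K = 3492/11 (K = (-36/(-11))*(-4 + 101) = -36*(-1/11)*97 = (36/11)*97 = 3492/11 ≈ 317.45)
O(497, 520) - K = (5 + (⅛)*497) - 1*3492/11 = (5 + 497/8) - 3492/11 = 537/8 - 3492/11 = -22029/88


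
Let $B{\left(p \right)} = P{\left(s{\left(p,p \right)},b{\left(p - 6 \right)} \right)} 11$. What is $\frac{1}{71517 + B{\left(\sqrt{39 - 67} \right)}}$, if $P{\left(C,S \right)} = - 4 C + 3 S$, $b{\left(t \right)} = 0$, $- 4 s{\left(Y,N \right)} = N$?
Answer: $\frac{71517}{5114684677} - \frac{22 i \sqrt{7}}{5114684677} \approx 1.3983 \cdot 10^{-5} - 1.138 \cdot 10^{-8} i$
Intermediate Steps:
$s{\left(Y,N \right)} = - \frac{N}{4}$
$B{\left(p \right)} = 11 p$ ($B{\left(p \right)} = \left(- 4 \left(- \frac{p}{4}\right) + 3 \cdot 0\right) 11 = \left(p + 0\right) 11 = p 11 = 11 p$)
$\frac{1}{71517 + B{\left(\sqrt{39 - 67} \right)}} = \frac{1}{71517 + 11 \sqrt{39 - 67}} = \frac{1}{71517 + 11 \sqrt{-28}} = \frac{1}{71517 + 11 \cdot 2 i \sqrt{7}} = \frac{1}{71517 + 22 i \sqrt{7}}$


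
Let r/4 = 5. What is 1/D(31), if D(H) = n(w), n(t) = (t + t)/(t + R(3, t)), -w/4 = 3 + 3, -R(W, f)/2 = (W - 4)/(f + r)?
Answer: 49/96 ≈ 0.51042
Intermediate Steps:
r = 20 (r = 4*5 = 20)
R(W, f) = -2*(-4 + W)/(20 + f) (R(W, f) = -2*(W - 4)/(f + 20) = -2*(-4 + W)/(20 + f))
w = -24 (w = -4*(3 + 3) = -4*6 = -24)
n(t) = 2*t/(t + 2/(20 + t)) (n(t) = (t + t)/(t + 2*(4 - 1*3)/(20 + t)) = (2*t)/(t + 2*(4 - 3)/(20 + t)) = (2*t)/(t + 2*1/(20 + t)) = (2*t)/(t + 2/(20 + t)) = 2*t/(t + 2/(20 + t)))
D(H) = 96/49 (D(H) = 2*(-24)*(20 - 24)/(2 - 24*(20 - 24)) = 2*(-24)*(-4)/(2 - 24*(-4)) = 2*(-24)*(-4)/(2 + 96) = 2*(-24)*(-4)/98 = 2*(-24)*(1/98)*(-4) = 96/49)
1/D(31) = 1/(96/49) = 49/96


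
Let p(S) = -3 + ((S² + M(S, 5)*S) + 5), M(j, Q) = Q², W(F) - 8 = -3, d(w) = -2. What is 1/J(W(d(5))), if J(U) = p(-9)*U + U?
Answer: -1/705 ≈ -0.0014184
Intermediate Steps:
W(F) = 5 (W(F) = 8 - 3 = 5)
p(S) = 2 + S² + 25*S (p(S) = -3 + ((S² + 5²*S) + 5) = -3 + ((S² + 25*S) + 5) = -3 + (5 + S² + 25*S) = 2 + S² + 25*S)
J(U) = -141*U (J(U) = (2 + (-9)² + 25*(-9))*U + U = (2 + 81 - 225)*U + U = -142*U + U = -141*U)
1/J(W(d(5))) = 1/(-141*5) = 1/(-705) = -1/705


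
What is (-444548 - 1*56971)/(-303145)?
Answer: 501519/303145 ≈ 1.6544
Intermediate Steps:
(-444548 - 1*56971)/(-303145) = (-444548 - 56971)*(-1/303145) = -501519*(-1/303145) = 501519/303145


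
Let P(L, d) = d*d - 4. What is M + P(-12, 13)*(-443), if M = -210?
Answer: -73305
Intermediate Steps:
P(L, d) = -4 + d² (P(L, d) = d² - 4 = -4 + d²)
M + P(-12, 13)*(-443) = -210 + (-4 + 13²)*(-443) = -210 + (-4 + 169)*(-443) = -210 + 165*(-443) = -210 - 73095 = -73305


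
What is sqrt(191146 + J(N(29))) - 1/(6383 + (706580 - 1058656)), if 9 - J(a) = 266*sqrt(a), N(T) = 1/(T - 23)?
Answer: 1/345693 + sqrt(1720395 - 399*sqrt(6))/3 ≈ 437.09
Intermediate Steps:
N(T) = 1/(-23 + T)
J(a) = 9 - 266*sqrt(a)
sqrt(191146 + J(N(29))) - 1/(6383 + (706580 - 1058656)) = sqrt(191146 + (9 - 266/sqrt(-23 + 29))) - 1/(6383 + (706580 - 1058656)) = sqrt(191146 + (9 - 266*sqrt(6)/6)) - 1/(6383 - 352076) = sqrt(191146 + (9 - 133*sqrt(6)/3)) - 1/(-345693) = sqrt(191146 + (9 - 133*sqrt(6)/3)) - 1*(-1/345693) = sqrt(191146 + (9 - 133*sqrt(6)/3)) + 1/345693 = sqrt(191155 - 133*sqrt(6)/3) + 1/345693 = 1/345693 + sqrt(191155 - 133*sqrt(6)/3)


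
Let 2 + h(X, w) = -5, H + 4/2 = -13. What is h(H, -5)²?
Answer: 49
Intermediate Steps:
H = -15 (H = -2 - 13 = -15)
h(X, w) = -7 (h(X, w) = -2 - 5 = -7)
h(H, -5)² = (-7)² = 49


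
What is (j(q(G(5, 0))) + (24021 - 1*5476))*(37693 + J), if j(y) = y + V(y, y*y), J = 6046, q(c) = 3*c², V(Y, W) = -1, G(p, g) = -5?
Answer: 814376441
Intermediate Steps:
j(y) = -1 + y (j(y) = y - 1 = -1 + y)
(j(q(G(5, 0))) + (24021 - 1*5476))*(37693 + J) = ((-1 + 3*(-5)²) + (24021 - 1*5476))*(37693 + 6046) = ((-1 + 3*25) + (24021 - 5476))*43739 = ((-1 + 75) + 18545)*43739 = (74 + 18545)*43739 = 18619*43739 = 814376441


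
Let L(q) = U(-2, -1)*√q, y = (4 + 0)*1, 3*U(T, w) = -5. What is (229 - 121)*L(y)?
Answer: -360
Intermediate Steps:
U(T, w) = -5/3 (U(T, w) = (⅓)*(-5) = -5/3)
y = 4 (y = 4*1 = 4)
L(q) = -5*√q/3
(229 - 121)*L(y) = (229 - 121)*(-5*√4/3) = 108*(-5/3*2) = 108*(-10/3) = -360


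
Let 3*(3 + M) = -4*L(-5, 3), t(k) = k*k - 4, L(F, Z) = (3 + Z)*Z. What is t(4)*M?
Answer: -324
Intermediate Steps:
L(F, Z) = Z*(3 + Z)
t(k) = -4 + k² (t(k) = k² - 4 = -4 + k²)
M = -27 (M = -3 + (-12*(3 + 3))/3 = -3 + (-12*6)/3 = -3 + (-4*18)/3 = -3 + (⅓)*(-72) = -3 - 24 = -27)
t(4)*M = (-4 + 4²)*(-27) = (-4 + 16)*(-27) = 12*(-27) = -324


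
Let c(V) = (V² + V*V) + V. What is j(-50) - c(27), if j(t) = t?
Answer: -1535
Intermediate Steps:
c(V) = V + 2*V² (c(V) = (V² + V²) + V = 2*V² + V = V + 2*V²)
j(-50) - c(27) = -50 - 27*(1 + 2*27) = -50 - 27*(1 + 54) = -50 - 27*55 = -50 - 1*1485 = -50 - 1485 = -1535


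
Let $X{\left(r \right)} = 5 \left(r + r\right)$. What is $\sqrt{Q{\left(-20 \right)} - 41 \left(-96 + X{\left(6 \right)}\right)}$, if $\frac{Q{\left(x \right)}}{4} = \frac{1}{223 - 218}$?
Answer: $\frac{2 \sqrt{9230}}{5} \approx 38.429$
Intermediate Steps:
$Q{\left(x \right)} = \frac{4}{5}$ ($Q{\left(x \right)} = \frac{4}{223 - 218} = \frac{4}{5}$)
$X{\left(r \right)} = 10 r$ ($X{\left(r \right)} = 5 \cdot 2 r = 10 r$)
$\sqrt{Q{\left(-20 \right)} - 41 \left(-96 + X{\left(6 \right)}\right)} = \sqrt{\frac{4}{5} - 41 \left(-96 + 10 \cdot 6\right)} = \sqrt{\frac{4}{5} - 41 \left(-96 + 60\right)} = \sqrt{\frac{4}{5} - -1476} = \sqrt{\frac{4}{5} + 1476} = \sqrt{\frac{7384}{5}} = \frac{2 \sqrt{9230}}{5}$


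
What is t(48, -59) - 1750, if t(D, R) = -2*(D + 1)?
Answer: -1848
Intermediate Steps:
t(D, R) = -2 - 2*D (t(D, R) = -2*(1 + D) = -2 - 2*D)
t(48, -59) - 1750 = (-2 - 2*48) - 1750 = (-2 - 96) - 1750 = -98 - 1750 = -1848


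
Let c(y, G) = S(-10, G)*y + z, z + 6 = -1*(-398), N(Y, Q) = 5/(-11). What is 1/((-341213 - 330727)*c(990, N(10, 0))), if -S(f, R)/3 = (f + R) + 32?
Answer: 1/42734040120 ≈ 2.3401e-11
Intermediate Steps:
S(f, R) = -96 - 3*R - 3*f (S(f, R) = -3*((f + R) + 32) = -3*((R + f) + 32) = -3*(32 + R + f) = -96 - 3*R - 3*f)
N(Y, Q) = -5/11 (N(Y, Q) = 5*(-1/11) = -5/11)
z = 392 (z = -6 - 1*(-398) = -6 + 398 = 392)
c(y, G) = 392 + y*(-66 - 3*G) (c(y, G) = (-96 - 3*G - 3*(-10))*y + 392 = (-96 - 3*G + 30)*y + 392 = (-66 - 3*G)*y + 392 = y*(-66 - 3*G) + 392 = 392 + y*(-66 - 3*G))
1/((-341213 - 330727)*c(990, N(10, 0))) = 1/((-341213 - 330727)*(392 - 3*990*(22 - 5/11))) = 1/((-671940)*(392 - 3*990*237/11)) = -1/(671940*(392 - 63990)) = -1/671940/(-63598) = -1/671940*(-1/63598) = 1/42734040120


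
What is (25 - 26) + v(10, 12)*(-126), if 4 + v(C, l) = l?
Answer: -1009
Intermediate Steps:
v(C, l) = -4 + l
(25 - 26) + v(10, 12)*(-126) = (25 - 26) + (-4 + 12)*(-126) = -1 + 8*(-126) = -1 - 1008 = -1009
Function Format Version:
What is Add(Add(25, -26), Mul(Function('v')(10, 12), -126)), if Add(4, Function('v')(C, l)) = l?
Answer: -1009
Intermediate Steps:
Function('v')(C, l) = Add(-4, l)
Add(Add(25, -26), Mul(Function('v')(10, 12), -126)) = Add(Add(25, -26), Mul(Add(-4, 12), -126)) = Add(-1, Mul(8, -126)) = Add(-1, -1008) = -1009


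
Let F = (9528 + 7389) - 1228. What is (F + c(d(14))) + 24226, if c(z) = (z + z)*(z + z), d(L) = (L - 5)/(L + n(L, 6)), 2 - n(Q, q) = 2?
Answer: 1955916/49 ≈ 39917.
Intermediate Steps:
n(Q, q) = 0 (n(Q, q) = 2 - 1*2 = 2 - 2 = 0)
d(L) = (-5 + L)/L (d(L) = (L - 5)/(L + 0) = (-5 + L)/L)
F = 15689 (F = 16917 - 1228 = 15689)
c(z) = 4*z² (c(z) = (2*z)*(2*z) = 4*z²)
(F + c(d(14))) + 24226 = (15689 + 4*((-5 + 14)/14)²) + 24226 = (15689 + 4*((1/14)*9)²) + 24226 = (15689 + 4*(9/14)²) + 24226 = (15689 + 4*(81/196)) + 24226 = (15689 + 81/49) + 24226 = 768842/49 + 24226 = 1955916/49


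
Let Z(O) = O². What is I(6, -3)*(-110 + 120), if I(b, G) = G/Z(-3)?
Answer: -10/3 ≈ -3.3333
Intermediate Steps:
I(b, G) = G/9 (I(b, G) = G/((-3)²) = G/9)
I(6, -3)*(-110 + 120) = ((⅑)*(-3))*(-110 + 120) = -⅓*10 = -10/3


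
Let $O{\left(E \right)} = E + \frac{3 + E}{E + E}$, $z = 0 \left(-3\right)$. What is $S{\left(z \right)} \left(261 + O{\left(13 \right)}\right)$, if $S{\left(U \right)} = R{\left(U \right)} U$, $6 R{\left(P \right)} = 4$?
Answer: $0$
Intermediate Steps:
$R{\left(P \right)} = \frac{2}{3}$ ($R{\left(P \right)} = \frac{1}{6} \cdot 4 = \frac{2}{3}$)
$z = 0$
$S{\left(U \right)} = \frac{2 U}{3}$
$O{\left(E \right)} = E + \frac{3 + E}{2 E}$
$S{\left(z \right)} \left(261 + O{\left(13 \right)}\right) = \frac{2}{3} \cdot 0 \left(261 + \left(\frac{1}{2} + 13 + \frac{3}{2 \cdot 13}\right)\right) = 0 \left(261 + \left(\frac{1}{2} + 13 + \frac{3}{2} \cdot \frac{1}{13}\right)\right) = 0 \left(261 + \left(\frac{1}{2} + 13 + \frac{3}{26}\right)\right) = 0 \left(261 + \frac{177}{13}\right) = 0 \cdot \frac{3570}{13} = 0$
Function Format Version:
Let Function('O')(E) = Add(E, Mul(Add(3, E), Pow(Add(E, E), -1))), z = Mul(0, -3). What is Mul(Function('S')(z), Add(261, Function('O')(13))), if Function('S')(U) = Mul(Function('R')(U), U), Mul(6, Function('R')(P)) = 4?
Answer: 0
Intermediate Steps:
Function('R')(P) = Rational(2, 3) (Function('R')(P) = Mul(Rational(1, 6), 4) = Rational(2, 3))
z = 0
Function('S')(U) = Mul(Rational(2, 3), U)
Function('O')(E) = Add(E, Mul(Rational(1, 2), Pow(E, -1), Add(3, E))) (Function('O')(E) = Add(E, Mul(Add(3, E), Pow(Mul(2, E), -1))) = Add(E, Mul(Add(3, E), Mul(Rational(1, 2), Pow(E, -1)))) = Add(E, Mul(Rational(1, 2), Pow(E, -1), Add(3, E))))
Mul(Function('S')(z), Add(261, Function('O')(13))) = Mul(Mul(Rational(2, 3), 0), Add(261, Add(Rational(1, 2), 13, Mul(Rational(3, 2), Pow(13, -1))))) = Mul(0, Add(261, Add(Rational(1, 2), 13, Mul(Rational(3, 2), Rational(1, 13))))) = Mul(0, Add(261, Add(Rational(1, 2), 13, Rational(3, 26)))) = Mul(0, Add(261, Rational(177, 13))) = Mul(0, Rational(3570, 13)) = 0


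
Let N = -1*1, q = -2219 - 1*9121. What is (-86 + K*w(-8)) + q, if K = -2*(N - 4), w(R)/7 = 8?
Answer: -10866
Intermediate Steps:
q = -11340 (q = -2219 - 9121 = -11340)
w(R) = 56 (w(R) = 7*8 = 56)
N = -1
K = 10 (K = -2*(-1 - 4) = -2*(-5) = 10)
(-86 + K*w(-8)) + q = (-86 + 10*56) - 11340 = (-86 + 560) - 11340 = 474 - 11340 = -10866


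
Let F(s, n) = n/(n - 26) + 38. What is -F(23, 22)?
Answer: -65/2 ≈ -32.500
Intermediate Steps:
F(s, n) = 38 + n/(-26 + n) (F(s, n) = n/(-26 + n) + 38 = 38 + n/(-26 + n))
-F(23, 22) = -13*(-76 + 3*22)/(-26 + 22) = -13*(-76 + 66)/(-4) = -13*(-1)*(-10)/4 = -1*65/2 = -65/2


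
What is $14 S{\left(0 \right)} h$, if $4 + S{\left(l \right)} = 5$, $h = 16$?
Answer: $224$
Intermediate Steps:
$S{\left(l \right)} = 1$ ($S{\left(l \right)} = -4 + 5 = 1$)
$14 S{\left(0 \right)} h = 14 \cdot 1 \cdot 16 = 14 \cdot 16 = 224$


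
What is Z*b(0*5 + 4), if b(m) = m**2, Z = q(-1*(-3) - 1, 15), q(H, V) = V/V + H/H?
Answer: 32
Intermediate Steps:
q(H, V) = 2 (q(H, V) = 1 + 1 = 2)
Z = 2
Z*b(0*5 + 4) = 2*(0*5 + 4)**2 = 2*(0 + 4)**2 = 2*4**2 = 2*16 = 32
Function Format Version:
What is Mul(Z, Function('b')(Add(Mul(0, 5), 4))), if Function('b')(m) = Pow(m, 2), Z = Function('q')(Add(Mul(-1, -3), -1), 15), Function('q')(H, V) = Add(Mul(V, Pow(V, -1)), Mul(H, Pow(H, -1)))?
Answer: 32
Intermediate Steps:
Function('q')(H, V) = 2 (Function('q')(H, V) = Add(1, 1) = 2)
Z = 2
Mul(Z, Function('b')(Add(Mul(0, 5), 4))) = Mul(2, Pow(Add(Mul(0, 5), 4), 2)) = Mul(2, Pow(Add(0, 4), 2)) = Mul(2, Pow(4, 2)) = Mul(2, 16) = 32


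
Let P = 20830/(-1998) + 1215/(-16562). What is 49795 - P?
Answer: 824053792225/16545438 ≈ 49806.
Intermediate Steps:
P = -173707015/16545438 (P = 20830*(-1/1998) + 1215*(-1/16562) = -10415/999 - 1215/16562 = -173707015/16545438 ≈ -10.499)
49795 - P = 49795 - 1*(-173707015/16545438) = 49795 + 173707015/16545438 = 824053792225/16545438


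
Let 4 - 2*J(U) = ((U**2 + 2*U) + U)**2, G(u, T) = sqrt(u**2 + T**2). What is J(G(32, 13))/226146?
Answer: -238997/75382 - 1193*sqrt(1193)/75382 ≈ -3.7171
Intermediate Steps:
G(u, T) = sqrt(T**2 + u**2)
J(U) = 2 - (U**2 + 3*U)**2/2 (J(U) = 2 - ((U**2 + 2*U) + U)**2/2 = 2 - (U**2 + 3*U)**2/2)
J(G(32, 13))/226146 = (2 - (sqrt(13**2 + 32**2))**2*(3 + sqrt(13**2 + 32**2))**2/2)/226146 = (2 - (sqrt(169 + 1024))**2*(3 + sqrt(169 + 1024))**2/2)*(1/226146) = (2 - (sqrt(1193))**2*(3 + sqrt(1193))**2/2)*(1/226146) = (2 - 1/2*1193*(3 + sqrt(1193))**2)*(1/226146) = (2 - 1193*(3 + sqrt(1193))**2/2)*(1/226146) = 1/113073 - 1193*(3 + sqrt(1193))**2/452292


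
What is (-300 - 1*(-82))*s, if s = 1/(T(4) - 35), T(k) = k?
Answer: 218/31 ≈ 7.0323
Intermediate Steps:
s = -1/31 (s = 1/(4 - 35) = 1/(-31) = -1/31 ≈ -0.032258)
(-300 - 1*(-82))*s = (-300 - 1*(-82))*(-1/31) = (-300 + 82)*(-1/31) = -218*(-1/31) = 218/31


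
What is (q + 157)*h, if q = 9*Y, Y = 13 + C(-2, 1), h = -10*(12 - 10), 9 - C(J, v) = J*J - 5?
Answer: -7280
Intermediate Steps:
C(J, v) = 14 - J**2 (C(J, v) = 9 - (J*J - 5) = 9 - (J**2 - 5) = 9 - (-5 + J**2) = 9 + (5 - J**2) = 14 - J**2)
h = -20 (h = -10*2 = -20)
Y = 23 (Y = 13 + (14 - 1*(-2)**2) = 13 + (14 - 1*4) = 13 + (14 - 4) = 13 + 10 = 23)
q = 207 (q = 9*23 = 207)
(q + 157)*h = (207 + 157)*(-20) = 364*(-20) = -7280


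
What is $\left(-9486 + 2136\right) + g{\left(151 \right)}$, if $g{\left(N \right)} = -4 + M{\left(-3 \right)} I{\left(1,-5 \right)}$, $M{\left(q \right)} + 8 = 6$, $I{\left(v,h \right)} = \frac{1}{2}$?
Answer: $-7355$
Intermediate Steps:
$I{\left(v,h \right)} = \frac{1}{2}$
$M{\left(q \right)} = -2$ ($M{\left(q \right)} = -8 + 6 = -2$)
$g{\left(N \right)} = -5$ ($g{\left(N \right)} = -4 - 1 = -5$)
$\left(-9486 + 2136\right) + g{\left(151 \right)} = \left(-9486 + 2136\right) - 5 = -7350 - 5 = -7355$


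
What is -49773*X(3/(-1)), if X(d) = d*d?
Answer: -447957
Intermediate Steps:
X(d) = d²
-49773*X(3/(-1)) = -49773*(3/(-1))² = -49773*(3*(-1))² = -49773*(-3)² = -49773*9 = -447957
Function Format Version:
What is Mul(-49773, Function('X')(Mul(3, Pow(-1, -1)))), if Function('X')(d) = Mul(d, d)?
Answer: -447957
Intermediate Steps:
Function('X')(d) = Pow(d, 2)
Mul(-49773, Function('X')(Mul(3, Pow(-1, -1)))) = Mul(-49773, Pow(Mul(3, Pow(-1, -1)), 2)) = Mul(-49773, Pow(Mul(3, -1), 2)) = Mul(-49773, Pow(-3, 2)) = Mul(-49773, 9) = -447957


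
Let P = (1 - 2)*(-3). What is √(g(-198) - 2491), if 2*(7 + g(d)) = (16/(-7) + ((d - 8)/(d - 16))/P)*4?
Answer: 2*I*√3158066373/2247 ≈ 50.019*I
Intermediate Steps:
P = 3 (P = -1*(-3) = 3)
g(d) = -81/7 + 2*(-8 + d)/(3*(-16 + d)) (g(d) = -7 + ((16/(-7) + ((d - 8)/(d - 16))/3)*4)/2 = -7 + ((16*(-⅐) + ((-8 + d)/(-16 + d))*(⅓))*4)/2 = -7 + ((-16/7 + ((-8 + d)/(-16 + d))*(⅓))*4)/2 = -7 + ((-16/7 + (-8 + d)/(3*(-16 + d)))*4)/2 = -7 + (-64/7 + 4*(-8 + d)/(3*(-16 + d)))/2 = -7 + (-32/7 + 2*(-8 + d)/(3*(-16 + d))) = -81/7 + 2*(-8 + d)/(3*(-16 + d)))
√(g(-198) - 2491) = √((3776 - 229*(-198))/(21*(-16 - 198)) - 2491) = √((1/21)*(3776 + 45342)/(-214) - 2491) = √((1/21)*(-1/214)*49118 - 2491) = √(-24559/2247 - 2491) = √(-5621836/2247) = 2*I*√3158066373/2247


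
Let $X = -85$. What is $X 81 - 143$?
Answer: $-7028$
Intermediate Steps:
$X 81 - 143 = \left(-85\right) 81 - 143 = -6885 - 143 = -7028$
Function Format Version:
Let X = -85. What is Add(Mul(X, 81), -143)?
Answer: -7028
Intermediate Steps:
Add(Mul(X, 81), -143) = Add(Mul(-85, 81), -143) = Add(-6885, -143) = -7028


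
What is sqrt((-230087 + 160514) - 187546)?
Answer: I*sqrt(257119) ≈ 507.07*I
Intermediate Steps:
sqrt((-230087 + 160514) - 187546) = sqrt(-69573 - 187546) = sqrt(-257119) = I*sqrt(257119)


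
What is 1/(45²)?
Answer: 1/2025 ≈ 0.00049383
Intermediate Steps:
1/(45²) = 1/2025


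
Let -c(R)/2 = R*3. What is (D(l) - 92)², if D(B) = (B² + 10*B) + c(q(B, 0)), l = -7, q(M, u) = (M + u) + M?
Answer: 841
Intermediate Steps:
q(M, u) = u + 2*M
c(R) = -6*R (c(R) = -2*R*3 = -6*R)
D(B) = B² - 2*B (D(B) = (B² + 10*B) - 6*(0 + 2*B) = (B² + 10*B) - 12*B = B² - 2*B)
(D(l) - 92)² = (-7*(-2 - 7) - 92)² = (-7*(-9) - 92)² = (63 - 92)² = (-29)² = 841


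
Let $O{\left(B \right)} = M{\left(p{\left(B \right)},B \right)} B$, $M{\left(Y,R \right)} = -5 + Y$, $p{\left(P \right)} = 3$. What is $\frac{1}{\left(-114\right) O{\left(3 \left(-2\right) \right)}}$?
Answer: $- \frac{1}{1368} \approx -0.00073099$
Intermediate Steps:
$O{\left(B \right)} = - 2 B$ ($O{\left(B \right)} = \left(-5 + 3\right) B = - 2 B$)
$\frac{1}{\left(-114\right) O{\left(3 \left(-2\right) \right)}} = \frac{1}{\left(-114\right) \left(- 2 \cdot 3 \left(-2\right)\right)} = - \frac{1}{114 \left(\left(-2\right) \left(-6\right)\right)} = - \frac{1}{114 \cdot 12} = \left(- \frac{1}{114}\right) \frac{1}{12} = - \frac{1}{1368}$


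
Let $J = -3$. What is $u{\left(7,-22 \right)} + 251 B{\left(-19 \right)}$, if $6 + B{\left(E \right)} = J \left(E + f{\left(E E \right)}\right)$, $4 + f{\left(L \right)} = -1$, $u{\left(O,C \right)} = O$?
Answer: $16573$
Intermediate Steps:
$f{\left(L \right)} = -5$ ($f{\left(L \right)} = -4 - 1 = -5$)
$B{\left(E \right)} = 9 - 3 E$ ($B{\left(E \right)} = -6 - 3 \left(E - 5\right) = -6 - 3 \left(-5 + E\right) = -6 - \left(-15 + 3 E\right) = 9 - 3 E$)
$u{\left(7,-22 \right)} + 251 B{\left(-19 \right)} = 7 + 251 \left(9 - -57\right) = 7 + 251 \left(9 + 57\right) = 7 + 251 \cdot 66 = 7 + 16566 = 16573$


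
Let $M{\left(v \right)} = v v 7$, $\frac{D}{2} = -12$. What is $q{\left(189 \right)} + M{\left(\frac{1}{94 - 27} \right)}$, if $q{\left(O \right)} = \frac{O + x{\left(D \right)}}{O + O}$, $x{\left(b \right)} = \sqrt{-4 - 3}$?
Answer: $\frac{4503}{8978} + \frac{i \sqrt{7}}{378} \approx 0.50156 + 0.0069993 i$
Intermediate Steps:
$D = -24$ ($D = 2 \left(-12\right) = -24$)
$x{\left(b \right)} = i \sqrt{7}$ ($x{\left(b \right)} = \sqrt{-7} = i \sqrt{7}$)
$M{\left(v \right)} = 7 v^{2}$ ($M{\left(v \right)} = v^{2} \cdot 7 = 7 v^{2}$)
$q{\left(O \right)} = \frac{O + i \sqrt{7}}{2 O}$ ($q{\left(O \right)} = \frac{O + i \sqrt{7}}{O + O} = \frac{O + i \sqrt{7}}{2 O}$)
$q{\left(189 \right)} + M{\left(\frac{1}{94 - 27} \right)} = \frac{189 + i \sqrt{7}}{2 \cdot 189} + 7 \left(\frac{1}{94 - 27}\right)^{2} = \frac{1}{2} \cdot \frac{1}{189} \left(189 + i \sqrt{7}\right) + 7 \left(\frac{1}{67}\right)^{2} = \left(\frac{1}{2} + \frac{i \sqrt{7}}{378}\right) + \frac{7}{4489} = \frac{4503}{8978} + \frac{i \sqrt{7}}{378}$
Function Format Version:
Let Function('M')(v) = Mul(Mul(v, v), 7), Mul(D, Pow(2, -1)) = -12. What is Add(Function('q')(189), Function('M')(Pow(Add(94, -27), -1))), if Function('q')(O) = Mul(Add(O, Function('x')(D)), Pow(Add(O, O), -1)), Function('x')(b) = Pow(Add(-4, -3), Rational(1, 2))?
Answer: Add(Rational(4503, 8978), Mul(Rational(1, 378), I, Pow(7, Rational(1, 2)))) ≈ Add(0.50156, Mul(0.0069993, I))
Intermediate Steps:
D = -24 (D = Mul(2, -12) = -24)
Function('x')(b) = Mul(I, Pow(7, Rational(1, 2))) (Function('x')(b) = Pow(-7, Rational(1, 2)) = Mul(I, Pow(7, Rational(1, 2))))
Function('M')(v) = Mul(7, Pow(v, 2)) (Function('M')(v) = Mul(Pow(v, 2), 7) = Mul(7, Pow(v, 2)))
Function('q')(O) = Mul(Rational(1, 2), Pow(O, -1), Add(O, Mul(I, Pow(7, Rational(1, 2))))) (Function('q')(O) = Mul(Add(O, Mul(I, Pow(7, Rational(1, 2)))), Pow(Add(O, O), -1)) = Mul(Add(O, Mul(I, Pow(7, Rational(1, 2)))), Pow(Mul(2, O), -1)) = Mul(Add(O, Mul(I, Pow(7, Rational(1, 2)))), Mul(Rational(1, 2), Pow(O, -1))) = Mul(Rational(1, 2), Pow(O, -1), Add(O, Mul(I, Pow(7, Rational(1, 2))))))
Add(Function('q')(189), Function('M')(Pow(Add(94, -27), -1))) = Add(Mul(Rational(1, 2), Pow(189, -1), Add(189, Mul(I, Pow(7, Rational(1, 2))))), Mul(7, Pow(Pow(Add(94, -27), -1), 2))) = Add(Mul(Rational(1, 2), Rational(1, 189), Add(189, Mul(I, Pow(7, Rational(1, 2))))), Mul(7, Pow(Pow(67, -1), 2))) = Add(Add(Rational(1, 2), Mul(Rational(1, 378), I, Pow(7, Rational(1, 2)))), Mul(7, Pow(Rational(1, 67), 2))) = Add(Add(Rational(1, 2), Mul(Rational(1, 378), I, Pow(7, Rational(1, 2)))), Mul(7, Rational(1, 4489))) = Add(Add(Rational(1, 2), Mul(Rational(1, 378), I, Pow(7, Rational(1, 2)))), Rational(7, 4489)) = Add(Rational(4503, 8978), Mul(Rational(1, 378), I, Pow(7, Rational(1, 2))))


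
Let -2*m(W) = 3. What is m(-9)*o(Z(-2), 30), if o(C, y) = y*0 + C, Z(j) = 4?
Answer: -6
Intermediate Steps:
m(W) = -3/2 (m(W) = -½*3 = -3/2)
o(C, y) = C (o(C, y) = 0 + C = C)
m(-9)*o(Z(-2), 30) = -3/2*4 = -6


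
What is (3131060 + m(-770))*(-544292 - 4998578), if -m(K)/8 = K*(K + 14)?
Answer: 8457865333000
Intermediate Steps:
m(K) = -8*K*(14 + K) (m(K) = -8*K*(K + 14) = -8*K*(14 + K))
(3131060 + m(-770))*(-544292 - 4998578) = (3131060 - 8*(-770)*(14 - 770))*(-544292 - 4998578) = (3131060 - 8*(-770)*(-756))*(-5542870) = (3131060 - 4656960)*(-5542870) = -1525900*(-5542870) = 8457865333000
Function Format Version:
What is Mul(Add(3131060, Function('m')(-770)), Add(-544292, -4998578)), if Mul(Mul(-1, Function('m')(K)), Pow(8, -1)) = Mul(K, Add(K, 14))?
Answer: 8457865333000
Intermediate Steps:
Function('m')(K) = Mul(-8, K, Add(14, K)) (Function('m')(K) = Mul(-8, Mul(K, Add(K, 14))) = Mul(-8, Mul(K, Add(14, K))) = Mul(-8, K, Add(14, K)))
Mul(Add(3131060, Function('m')(-770)), Add(-544292, -4998578)) = Mul(Add(3131060, Mul(-8, -770, Add(14, -770))), Add(-544292, -4998578)) = Mul(Add(3131060, Mul(-8, -770, -756)), -5542870) = Mul(Add(3131060, -4656960), -5542870) = Mul(-1525900, -5542870) = 8457865333000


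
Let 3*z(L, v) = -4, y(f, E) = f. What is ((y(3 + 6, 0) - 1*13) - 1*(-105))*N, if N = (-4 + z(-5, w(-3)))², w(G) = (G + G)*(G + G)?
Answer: 25856/9 ≈ 2872.9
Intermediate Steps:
w(G) = 4*G² (w(G) = (2*G)*(2*G) = 4*G²)
z(L, v) = -4/3 (z(L, v) = (⅓)*(-4) = -4/3)
N = 256/9 (N = (-4 - 4/3)² = (-16/3)² = 256/9 ≈ 28.444)
((y(3 + 6, 0) - 1*13) - 1*(-105))*N = (((3 + 6) - 1*13) - 1*(-105))*(256/9) = ((9 - 13) + 105)*(256/9) = (-4 + 105)*(256/9) = 101*(256/9) = 25856/9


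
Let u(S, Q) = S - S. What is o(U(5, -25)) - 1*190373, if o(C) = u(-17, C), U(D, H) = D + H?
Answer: -190373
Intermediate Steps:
u(S, Q) = 0
o(C) = 0
o(U(5, -25)) - 1*190373 = 0 - 1*190373 = 0 - 190373 = -190373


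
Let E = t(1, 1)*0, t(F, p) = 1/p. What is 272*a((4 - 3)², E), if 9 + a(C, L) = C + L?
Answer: -2176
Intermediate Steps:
E = 0 (E = 0/1 = 1*0 = 0)
a(C, L) = -9 + C + L (a(C, L) = -9 + (C + L) = -9 + C + L)
272*a((4 - 3)², E) = 272*(-9 + (4 - 3)² + 0) = 272*(-9 + 1² + 0) = 272*(-9 + 1 + 0) = 272*(-8) = -2176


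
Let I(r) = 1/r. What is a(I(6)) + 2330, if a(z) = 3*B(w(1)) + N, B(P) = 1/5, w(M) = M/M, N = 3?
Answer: 11668/5 ≈ 2333.6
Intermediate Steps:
w(M) = 1
B(P) = ⅕
a(z) = 18/5 (a(z) = 3*(⅕) + 3 = ⅗ + 3 = 18/5)
a(I(6)) + 2330 = 18/5 + 2330 = 11668/5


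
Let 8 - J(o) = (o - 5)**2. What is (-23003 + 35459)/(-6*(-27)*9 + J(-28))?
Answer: 12456/377 ≈ 33.040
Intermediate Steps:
J(o) = 8 - (-5 + o)**2 (J(o) = 8 - (o - 5)**2 = 8 - (-5 + o)**2)
(-23003 + 35459)/(-6*(-27)*9 + J(-28)) = (-23003 + 35459)/(-6*(-27)*9 + (8 - (-5 - 28)**2)) = 12456/(162*9 + (8 - 1*(-33)**2)) = 12456/(1458 + (8 - 1*1089)) = 12456/(1458 + (8 - 1089)) = 12456/(1458 - 1081) = 12456/377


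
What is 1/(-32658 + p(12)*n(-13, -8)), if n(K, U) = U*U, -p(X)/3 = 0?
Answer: -1/32658 ≈ -3.0620e-5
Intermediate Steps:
p(X) = 0 (p(X) = -3*0 = 0)
n(K, U) = U**2
1/(-32658 + p(12)*n(-13, -8)) = 1/(-32658 + 0*(-8)**2) = 1/(-32658 + 0*64) = 1/(-32658 + 0) = 1/(-32658) = -1/32658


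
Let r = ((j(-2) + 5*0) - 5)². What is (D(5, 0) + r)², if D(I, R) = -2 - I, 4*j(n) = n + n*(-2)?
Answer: 2809/16 ≈ 175.56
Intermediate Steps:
j(n) = -n/4 (j(n) = (n + n*(-2))/4 = (n - 2*n)/4 = (-n)/4 = -n/4)
r = 81/4 (r = ((-¼*(-2) + 5*0) - 5)² = ((½ + 0) - 5)² = (½ - 5)² = (-9/2)² = 81/4 ≈ 20.250)
(D(5, 0) + r)² = ((-2 - 1*5) + 81/4)² = ((-2 - 5) + 81/4)² = (-7 + 81/4)² = (53/4)² = 2809/16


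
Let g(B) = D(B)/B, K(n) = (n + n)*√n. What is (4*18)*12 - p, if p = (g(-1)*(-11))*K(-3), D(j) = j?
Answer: 864 - 66*I*√3 ≈ 864.0 - 114.32*I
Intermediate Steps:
K(n) = 2*n^(3/2) (K(n) = (2*n)*√n = 2*n^(3/2))
g(B) = 1 (g(B) = B/B = 1)
p = 66*I*√3 (p = (1*(-11))*(2*(-3)^(3/2)) = -22*(-3*I*√3) = -(-66)*I*√3 = 66*I*√3 ≈ 114.32*I)
(4*18)*12 - p = (4*18)*12 - 66*I*√3 = 72*12 - 66*I*√3 = 864 - 66*I*√3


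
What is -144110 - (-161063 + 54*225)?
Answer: 4803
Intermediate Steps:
-144110 - (-161063 + 54*225) = -144110 - (-161063 + 12150) = -144110 - 1*(-148913) = -144110 + 148913 = 4803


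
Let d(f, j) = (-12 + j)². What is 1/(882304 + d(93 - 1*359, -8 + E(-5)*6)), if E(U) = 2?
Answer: 1/882368 ≈ 1.1333e-6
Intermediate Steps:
1/(882304 + d(93 - 1*359, -8 + E(-5)*6)) = 1/(882304 + (-12 + (-8 + 2*6))²) = 1/(882304 + (-12 + (-8 + 12))²) = 1/(882304 + (-12 + 4)²) = 1/(882304 + (-8)²) = 1/(882304 + 64) = 1/882368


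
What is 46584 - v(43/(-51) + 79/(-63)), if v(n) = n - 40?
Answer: 49936550/1071 ≈ 46626.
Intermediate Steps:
v(n) = -40 + n
46584 - v(43/(-51) + 79/(-63)) = 46584 - (-40 + (43/(-51) + 79/(-63))) = 46584 - (-40 + (43*(-1/51) + 79*(-1/63))) = 46584 - (-40 + (-43/51 - 79/63)) = 46584 - (-40 - 2246/1071) = 46584 - 1*(-45086/1071) = 46584 + 45086/1071 = 49936550/1071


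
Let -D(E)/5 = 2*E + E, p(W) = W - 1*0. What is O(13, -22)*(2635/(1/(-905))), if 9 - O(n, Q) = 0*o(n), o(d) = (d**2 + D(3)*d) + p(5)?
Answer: -21462075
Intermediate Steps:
p(W) = W (p(W) = W + 0 = W)
D(E) = -15*E (D(E) = -5*(2*E + E) = -15*E)
o(d) = 5 + d**2 - 45*d (o(d) = (d**2 + (-15*3)*d) + 5 = (d**2 - 45*d) + 5 = 5 + d**2 - 45*d)
O(n, Q) = 9 (O(n, Q) = 9 - 0*(5 + n**2 - 45*n) = 9 - 1*0 = 9 + 0 = 9)
O(13, -22)*(2635/(1/(-905))) = 9*(2635/(1/(-905))) = 9*(2635/(-1/905)) = 9*(2635*(-905)) = 9*(-2384675) = -21462075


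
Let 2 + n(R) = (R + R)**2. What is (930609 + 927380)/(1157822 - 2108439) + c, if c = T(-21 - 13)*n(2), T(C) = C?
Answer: -454351681/950617 ≈ -477.95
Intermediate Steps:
n(R) = -2 + 4*R**2 (n(R) = -2 + (R + R)**2 = -2 + (2*R)**2 = -2 + 4*R**2)
c = -476 (c = (-21 - 13)*(-2 + 4*2**2) = -34*(-2 + 4*4) = -34*(-2 + 16) = -34*14 = -476)
(930609 + 927380)/(1157822 - 2108439) + c = (930609 + 927380)/(1157822 - 2108439) - 476 = 1857989/(-950617) - 476 = 1857989*(-1/950617) - 476 = -1857989/950617 - 476 = -454351681/950617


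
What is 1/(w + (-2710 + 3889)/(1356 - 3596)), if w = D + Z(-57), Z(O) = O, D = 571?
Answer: 2240/1150181 ≈ 0.0019475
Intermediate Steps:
w = 514 (w = 571 - 57 = 514)
1/(w + (-2710 + 3889)/(1356 - 3596)) = 1/(514 + (-2710 + 3889)/(1356 - 3596)) = 1/(514 + 1179/(-2240)) = 1/(514 + 1179*(-1/2240)) = 1/(514 - 1179/2240) = 1/(1150181/2240) = 2240/1150181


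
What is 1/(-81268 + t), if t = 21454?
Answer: -1/59814 ≈ -1.6718e-5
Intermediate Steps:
1/(-81268 + t) = 1/(-81268 + 21454) = 1/(-59814) = -1/59814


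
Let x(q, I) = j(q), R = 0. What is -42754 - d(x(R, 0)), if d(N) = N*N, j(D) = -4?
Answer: -42770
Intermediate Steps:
x(q, I) = -4
d(N) = N²
-42754 - d(x(R, 0)) = -42754 - 1*(-4)² = -42754 - 1*16 = -42754 - 16 = -42770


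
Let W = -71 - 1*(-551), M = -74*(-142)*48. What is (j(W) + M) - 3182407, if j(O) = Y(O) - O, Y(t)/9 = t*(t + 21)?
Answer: -514183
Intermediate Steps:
Y(t) = 9*t*(21 + t) (Y(t) = 9*(t*(t + 21)) = 9*(t*(21 + t)) = 9*t*(21 + t))
M = 504384 (M = 10508*48 = 504384)
W = 480 (W = -71 + 551 = 480)
j(O) = -O + 9*O*(21 + O) (j(O) = 9*O*(21 + O) - O = -O + 9*O*(21 + O))
(j(W) + M) - 3182407 = (480*(188 + 9*480) + 504384) - 3182407 = (480*(188 + 4320) + 504384) - 3182407 = (480*4508 + 504384) - 3182407 = (2163840 + 504384) - 3182407 = 2668224 - 3182407 = -514183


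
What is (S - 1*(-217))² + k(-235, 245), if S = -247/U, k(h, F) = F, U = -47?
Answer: 109660121/2209 ≈ 49642.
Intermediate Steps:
S = 247/47 (S = -247/(-47) = -247*(-1/47) = 247/47 ≈ 5.2553)
(S - 1*(-217))² + k(-235, 245) = (247/47 - 1*(-217))² + 245 = (247/47 + 217)² + 245 = (10446/47)² + 245 = 109118916/2209 + 245 = 109660121/2209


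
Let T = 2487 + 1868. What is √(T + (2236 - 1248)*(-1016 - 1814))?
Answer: I*√2791685 ≈ 1670.8*I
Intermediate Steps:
T = 4355
√(T + (2236 - 1248)*(-1016 - 1814)) = √(4355 + (2236 - 1248)*(-1016 - 1814)) = √(4355 + 988*(-2830)) = √(4355 - 2796040) = √(-2791685) = I*√2791685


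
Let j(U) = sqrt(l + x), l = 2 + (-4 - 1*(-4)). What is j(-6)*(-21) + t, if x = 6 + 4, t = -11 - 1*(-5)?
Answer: -6 - 42*sqrt(3) ≈ -78.746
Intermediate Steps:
t = -6 (t = -11 + 5 = -6)
x = 10
l = 2 (l = 2 + (-4 + 4) = 2 + 0 = 2)
j(U) = 2*sqrt(3) (j(U) = sqrt(2 + 10) = sqrt(12) = 2*sqrt(3))
j(-6)*(-21) + t = (2*sqrt(3))*(-21) - 6 = -42*sqrt(3) - 6 = -6 - 42*sqrt(3)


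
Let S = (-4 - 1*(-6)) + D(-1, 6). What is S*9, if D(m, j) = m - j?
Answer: -45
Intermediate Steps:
S = -5 (S = (-4 - 1*(-6)) + (-1 - 1*6) = (-4 + 6) + (-1 - 6) = 2 - 7 = -5)
S*9 = -5*9 = -45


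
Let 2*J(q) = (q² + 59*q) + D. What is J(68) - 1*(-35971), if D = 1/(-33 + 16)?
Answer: 1369825/34 ≈ 40289.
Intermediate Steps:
D = -1/17 (D = 1/(-17) = -1/17 ≈ -0.058824)
J(q) = -1/34 + q²/2 + 59*q/2 (J(q) = ((q² + 59*q) - 1/17)/2 = (-1/17 + q² + 59*q)/2 = -1/34 + q²/2 + 59*q/2)
J(68) - 1*(-35971) = (-1/34 + (½)*68² + (59/2)*68) - 1*(-35971) = (-1/34 + (½)*4624 + 2006) + 35971 = (-1/34 + 2312 + 2006) + 35971 = 146811/34 + 35971 = 1369825/34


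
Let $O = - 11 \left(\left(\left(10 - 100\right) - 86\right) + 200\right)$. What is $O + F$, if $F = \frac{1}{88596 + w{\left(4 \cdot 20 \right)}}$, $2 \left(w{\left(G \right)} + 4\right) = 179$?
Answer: $- \frac{46823830}{177363} \approx -264.0$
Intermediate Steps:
$w{\left(G \right)} = \frac{171}{2}$ ($w{\left(G \right)} = -4 + \frac{1}{2} \cdot 179 = -4 + \frac{179}{2} = \frac{171}{2}$)
$F = \frac{2}{177363}$ ($F = \frac{1}{88596 + \frac{171}{2}} = \frac{1}{\frac{177363}{2}} = \frac{2}{177363} \approx 1.1276 \cdot 10^{-5}$)
$O = -264$ ($O = - 11 \left(\left(-90 - 86\right) + 200\right) = - 11 \left(-176 + 200\right) = \left(-11\right) 24 = -264$)
$O + F = -264 + \frac{2}{177363} = - \frac{46823830}{177363}$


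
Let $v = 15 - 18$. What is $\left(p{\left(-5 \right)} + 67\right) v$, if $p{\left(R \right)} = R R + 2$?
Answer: $-282$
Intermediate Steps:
$p{\left(R \right)} = 2 + R^{2}$ ($p{\left(R \right)} = R^{2} + 2 = 2 + R^{2}$)
$v = -3$ ($v = 15 - 18 = -3$)
$\left(p{\left(-5 \right)} + 67\right) v = \left(\left(2 + \left(-5\right)^{2}\right) + 67\right) \left(-3\right) = \left(\left(2 + 25\right) + 67\right) \left(-3\right) = \left(27 + 67\right) \left(-3\right) = 94 \left(-3\right) = -282$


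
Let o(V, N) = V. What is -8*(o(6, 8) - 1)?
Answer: -40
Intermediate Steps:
-8*(o(6, 8) - 1) = -8*(6 - 1) = -8*5 = -40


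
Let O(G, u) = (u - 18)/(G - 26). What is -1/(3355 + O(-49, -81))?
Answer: -25/83908 ≈ -0.00029795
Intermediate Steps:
O(G, u) = (-18 + u)/(-26 + G)
-1/(3355 + O(-49, -81)) = -1/(3355 + (-18 - 81)/(-26 - 49)) = -1/(3355 - 99/(-75)) = -1/(3355 - 1/75*(-99)) = -1/(3355 + 33/25) = -1/83908/25 = -1*25/83908 = -25/83908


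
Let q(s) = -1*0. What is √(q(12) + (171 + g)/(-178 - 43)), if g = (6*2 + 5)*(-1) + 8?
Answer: 9*I*√442/221 ≈ 0.85617*I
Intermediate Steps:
q(s) = 0
g = -9 (g = (12 + 5)*(-1) + 8 = 17*(-1) + 8 = -17 + 8 = -9)
√(q(12) + (171 + g)/(-178 - 43)) = √(0 + (171 - 9)/(-178 - 43)) = √(0 + 162/(-221)) = √(0 + 162*(-1/221)) = √(0 - 162/221) = √(-162/221) = 9*I*√442/221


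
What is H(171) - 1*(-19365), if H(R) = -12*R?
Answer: 17313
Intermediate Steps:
H(171) - 1*(-19365) = -12*171 - 1*(-19365) = -2052 + 19365 = 17313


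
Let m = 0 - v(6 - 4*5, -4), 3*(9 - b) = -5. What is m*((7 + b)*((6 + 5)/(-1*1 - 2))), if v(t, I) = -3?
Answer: -583/3 ≈ -194.33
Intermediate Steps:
b = 32/3 (b = 9 - ⅓*(-5) = 9 + 5/3 = 32/3 ≈ 10.667)
m = 3 (m = 0 - 1*(-3) = 0 + 3 = 3)
m*((7 + b)*((6 + 5)/(-1*1 - 2))) = 3*((7 + 32/3)*((6 + 5)/(-1*1 - 2))) = 3*(53*(11/(-1 - 2))/3) = 3*(53*(11/(-3))/3) = 3*(53*(11*(-⅓))/3) = 3*((53/3)*(-11/3)) = 3*(-583/9) = -583/3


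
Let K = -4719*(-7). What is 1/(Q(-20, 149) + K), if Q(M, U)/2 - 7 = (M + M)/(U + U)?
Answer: 149/4923963 ≈ 3.0260e-5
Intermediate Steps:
K = 33033
Q(M, U) = 14 + 2*M/U (Q(M, U) = 14 + 2*((M + M)/(U + U)) = 14 + 2*((2*M)/((2*U))) = 14 + 2*((2*M)*(1/(2*U))) = 14 + 2*(M/U) = 14 + 2*M/U)
1/(Q(-20, 149) + K) = 1/((14 + 2*(-20)/149) + 33033) = 1/((14 + 2*(-20)*(1/149)) + 33033) = 1/((14 - 40/149) + 33033) = 1/(2046/149 + 33033) = 1/(4923963/149) = 149/4923963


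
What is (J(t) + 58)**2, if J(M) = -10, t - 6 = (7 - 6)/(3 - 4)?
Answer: 2304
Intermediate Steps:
t = 5 (t = 6 + (7 - 6)/(3 - 4) = 6 + 1/(-1) = 6 + 1*(-1) = 6 - 1 = 5)
(J(t) + 58)**2 = (-10 + 58)**2 = 48**2 = 2304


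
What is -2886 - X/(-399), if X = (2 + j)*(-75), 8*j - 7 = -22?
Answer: -3070729/1064 ≈ -2886.0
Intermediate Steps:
j = -15/8 (j = 7/8 + (⅛)*(-22) = 7/8 - 11/4 = -15/8 ≈ -1.8750)
X = -75/8 (X = (2 - 15/8)*(-75) = (⅛)*(-75) = -75/8 ≈ -9.3750)
-2886 - X/(-399) = -2886 - (-75)/(8*(-399)) = -2886 - (-75)*(-1)/(8*399) = -2886 - 1*25/1064 = -2886 - 25/1064 = -3070729/1064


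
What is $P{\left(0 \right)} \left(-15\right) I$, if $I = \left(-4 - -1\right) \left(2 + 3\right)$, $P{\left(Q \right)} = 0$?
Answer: $0$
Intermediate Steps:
$I = -15$ ($I = \left(-4 + 1\right) 5 = \left(-3\right) 5 = -15$)
$P{\left(0 \right)} \left(-15\right) I = 0 \left(-15\right) \left(-15\right) = 0 \left(-15\right) = 0$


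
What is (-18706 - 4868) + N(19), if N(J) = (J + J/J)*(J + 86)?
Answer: -21474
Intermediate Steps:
N(J) = (1 + J)*(86 + J) (N(J) = (J + 1)*(86 + J) = (1 + J)*(86 + J))
(-18706 - 4868) + N(19) = (-18706 - 4868) + (86 + 19**2 + 87*19) = -23574 + (86 + 361 + 1653) = -23574 + 2100 = -21474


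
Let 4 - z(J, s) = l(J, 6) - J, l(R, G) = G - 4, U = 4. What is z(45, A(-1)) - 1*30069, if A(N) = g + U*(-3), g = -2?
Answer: -30022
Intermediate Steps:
l(R, G) = -4 + G
A(N) = -14 (A(N) = -2 + 4*(-3) = -2 - 12 = -14)
z(J, s) = 2 + J (z(J, s) = 4 - ((-4 + 6) - J) = 4 - (2 - J) = 4 + (-2 + J) = 2 + J)
z(45, A(-1)) - 1*30069 = (2 + 45) - 1*30069 = 47 - 30069 = -30022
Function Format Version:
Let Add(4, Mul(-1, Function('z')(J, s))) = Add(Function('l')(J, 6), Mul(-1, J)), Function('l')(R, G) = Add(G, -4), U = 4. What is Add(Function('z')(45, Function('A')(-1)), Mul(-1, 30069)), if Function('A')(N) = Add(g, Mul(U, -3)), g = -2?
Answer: -30022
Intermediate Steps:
Function('l')(R, G) = Add(-4, G)
Function('A')(N) = -14 (Function('A')(N) = Add(-2, Mul(4, -3)) = Add(-2, -12) = -14)
Function('z')(J, s) = Add(2, J) (Function('z')(J, s) = Add(4, Mul(-1, Add(Add(-4, 6), Mul(-1, J)))) = Add(4, Mul(-1, Add(2, Mul(-1, J)))) = Add(4, Add(-2, J)) = Add(2, J))
Add(Function('z')(45, Function('A')(-1)), Mul(-1, 30069)) = Add(Add(2, 45), Mul(-1, 30069)) = Add(47, -30069) = -30022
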